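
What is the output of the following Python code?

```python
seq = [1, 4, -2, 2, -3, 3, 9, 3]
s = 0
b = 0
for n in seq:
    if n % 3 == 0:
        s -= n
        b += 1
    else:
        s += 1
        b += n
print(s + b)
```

n=1: not %3==0, s = 0+1 = 1; b=1
n=4: not %3==0, s = 1+1 = 2; b=5
n=-2: not %3==0, s = 2+1 = 3; b=3
n=2: not %3==0, s = 3+1 = 4; b=5
n=-3: %3==0, s = 4-(-3) = 7; b=6
n=3: %3==0, s = 7-3 = 4; b=7
n=9: %3==0, s = 4-9 = -5; b=8
n=3: %3==0, s = (-5)-3 = -8; b=9
s+b = (-8)+9 = 1

1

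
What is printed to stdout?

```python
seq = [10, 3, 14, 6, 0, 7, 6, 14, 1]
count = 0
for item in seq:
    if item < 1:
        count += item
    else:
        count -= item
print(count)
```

-61

item=10: not <1, count = 0-10 = -10
item=3: not <1, count = (-10)-3 = -13
item=14: not <1, count = (-13)-14 = -27
item=6: not <1, count = (-27)-6 = -33
item=0: <1, count = (-33)+0 = -33
item=7: not <1, count = (-33)-7 = -40
item=6: not <1, count = (-40)-6 = -46
item=14: not <1, count = (-46)-14 = -60
item=1: not <1, count = (-60)-1 = -61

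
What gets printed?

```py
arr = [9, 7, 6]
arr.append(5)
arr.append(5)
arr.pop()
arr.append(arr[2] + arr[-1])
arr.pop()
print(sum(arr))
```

append 5 → [9, 7, 6, 5]
append 5 → [9, 7, 6, 5, 5]
pop() removes 5 → [9, 7, 6, 5]
append arr[2]+arr[-1] = 6+5 = 11 → [9, 7, 6, 5, 11]
pop() removes 11 → [9, 7, 6, 5]
sum = 27

27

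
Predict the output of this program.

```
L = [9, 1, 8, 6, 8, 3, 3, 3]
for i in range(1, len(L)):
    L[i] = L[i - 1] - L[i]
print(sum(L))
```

-63

i=1: L[1] = 9-1 = 8 → [9, 8, 8, 6, 8, 3, 3, 3]
i=2: L[2] = 8-8 = 0 → [9, 8, 0, 6, 8, 3, 3, 3]
i=3: L[3] = 0-6 = -6 → [9, 8, 0, -6, 8, 3, 3, 3]
i=4: L[4] = (-6)-8 = -14 → [9, 8, 0, -6, -14, 3, 3, 3]
i=5: L[5] = (-14)-3 = -17 → [9, 8, 0, -6, -14, -17, 3, 3]
i=6: L[6] = (-17)-3 = -20 → [9, 8, 0, -6, -14, -17, -20, 3]
i=7: L[7] = (-20)-3 = -23 → [9, 8, 0, -6, -14, -17, -20, -23]
sum = -63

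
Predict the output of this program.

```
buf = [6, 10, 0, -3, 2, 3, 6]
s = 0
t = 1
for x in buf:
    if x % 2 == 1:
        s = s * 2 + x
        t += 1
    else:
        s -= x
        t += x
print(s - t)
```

-104

x=6: not odd, s = 0-6 = -6; t=7
x=10: not odd, s = (-6)-10 = -16; t=17
x=0: not odd, s = (-16)-0 = -16; t=17
x=-3: odd, s = (-16)*2+(-3) = -35; t=18
x=2: not odd, s = (-35)-2 = -37; t=20
x=3: odd, s = (-37)*2+3 = -71; t=21
x=6: not odd, s = (-71)-6 = -77; t=27
s-t = (-77)-27 = -104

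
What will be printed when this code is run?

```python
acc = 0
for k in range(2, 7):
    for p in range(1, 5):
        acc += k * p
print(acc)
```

200

k=2,p=1: acc = 0+2 = 2
k=2,p=2: acc = 2+4 = 6
k=2,p=3: acc = 6+6 = 12
k=2,p=4: acc = 12+8 = 20
k=3,p=1: acc = 20+3 = 23
k=3,p=2: acc = 23+6 = 29
k=3,p=3: acc = 29+9 = 38
k=3,p=4: acc = 38+12 = 50
k=4,p=1: acc = 50+4 = 54
k=4,p=2: acc = 54+8 = 62
k=4,p=3: acc = 62+12 = 74
k=4,p=4: acc = 74+16 = 90
k=5,p=1: acc = 90+5 = 95
k=5,p=2: acc = 95+10 = 105
k=5,p=3: acc = 105+15 = 120
k=5,p=4: acc = 120+20 = 140
k=6,p=1: acc = 140+6 = 146
k=6,p=2: acc = 146+12 = 158
k=6,p=3: acc = 158+18 = 176
k=6,p=4: acc = 176+24 = 200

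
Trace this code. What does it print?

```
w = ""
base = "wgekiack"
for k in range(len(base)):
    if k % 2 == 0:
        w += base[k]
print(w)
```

weic

k=0: add 'w' → 'w'
k=1: skip
k=2: add 'e' → 'we'
k=3: skip
k=4: add 'i' → 'wei'
k=5: skip
k=6: add 'c' → 'weic'
k=7: skip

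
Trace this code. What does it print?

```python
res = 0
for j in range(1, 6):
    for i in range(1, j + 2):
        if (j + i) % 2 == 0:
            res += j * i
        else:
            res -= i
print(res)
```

53

j=1,i=1: even sum, res = 0+1 = 1
j=1,i=2: odd sum, res = 1-2 = -1
j=2,i=1: odd sum, res = (-1)-1 = -2
j=2,i=2: even sum, res = (-2)+4 = 2
j=2,i=3: odd sum, res = 2-3 = -1
j=3,i=1: even sum, res = (-1)+3 = 2
j=3,i=2: odd sum, res = 2-2 = 0
j=3,i=3: even sum, res = 0+9 = 9
j=3,i=4: odd sum, res = 9-4 = 5
j=4,i=1: odd sum, res = 5-1 = 4
j=4,i=2: even sum, res = 4+8 = 12
j=4,i=3: odd sum, res = 12-3 = 9
j=4,i=4: even sum, res = 9+16 = 25
j=4,i=5: odd sum, res = 25-5 = 20
j=5,i=1: even sum, res = 20+5 = 25
j=5,i=2: odd sum, res = 25-2 = 23
j=5,i=3: even sum, res = 23+15 = 38
j=5,i=4: odd sum, res = 38-4 = 34
j=5,i=5: even sum, res = 34+25 = 59
j=5,i=6: odd sum, res = 59-6 = 53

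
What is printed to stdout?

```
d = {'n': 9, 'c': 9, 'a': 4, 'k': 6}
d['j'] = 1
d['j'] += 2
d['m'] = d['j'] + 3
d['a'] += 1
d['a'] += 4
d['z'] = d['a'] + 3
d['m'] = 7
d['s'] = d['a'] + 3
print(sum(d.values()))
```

d['j'] = 1 → {'n': 9, 'c': 9, 'a': 4, 'k': 6, 'j': 1}
d['j'] = 1+2 = 3 → {'n': 9, 'c': 9, 'a': 4, 'k': 6, 'j': 3}
d['m'] = d['j']+3 = 6 → {'n': 9, 'c': 9, 'a': 4, 'k': 6, 'j': 3, 'm': 6}
d['a'] = 4+1 = 5 → {'n': 9, 'c': 9, 'a': 5, 'k': 6, 'j': 3, 'm': 6}
d['a'] = 5+4 = 9 → {'n': 9, 'c': 9, 'a': 9, 'k': 6, 'j': 3, 'm': 6}
d['z'] = d['a']+3 = 12 → {'n': 9, 'c': 9, 'a': 9, 'k': 6, 'j': 3, 'm': 6, 'z': 12}
d['m'] = 7 → {'n': 9, 'c': 9, 'a': 9, 'k': 6, 'j': 3, 'm': 7, 'z': 12}
d['s'] = d['a']+3 = 12 → {'n': 9, 'c': 9, 'a': 9, 'k': 6, 'j': 3, 'm': 7, 'z': 12, 's': 12}
sum of values = 67

67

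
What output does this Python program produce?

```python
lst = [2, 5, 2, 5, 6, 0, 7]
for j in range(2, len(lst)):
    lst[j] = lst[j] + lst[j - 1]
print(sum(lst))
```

j=2: lst[2] = 2+5 = 7 → [2, 5, 7, 5, 6, 0, 7]
j=3: lst[3] = 5+7 = 12 → [2, 5, 7, 12, 6, 0, 7]
j=4: lst[4] = 6+12 = 18 → [2, 5, 7, 12, 18, 0, 7]
j=5: lst[5] = 0+18 = 18 → [2, 5, 7, 12, 18, 18, 7]
j=6: lst[6] = 7+18 = 25 → [2, 5, 7, 12, 18, 18, 25]
sum = 87

87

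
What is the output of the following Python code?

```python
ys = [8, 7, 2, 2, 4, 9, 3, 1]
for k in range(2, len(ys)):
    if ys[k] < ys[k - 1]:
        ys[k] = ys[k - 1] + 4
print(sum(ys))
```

k=2: 2<7, ys[2] = 7+4 = 11 → [8, 7, 11, 2, 4, 9, 3, 1]
k=3: 2<11, ys[3] = 11+4 = 15 → [8, 7, 11, 15, 4, 9, 3, 1]
k=4: 4<15, ys[4] = 15+4 = 19 → [8, 7, 11, 15, 19, 9, 3, 1]
k=5: 9<19, ys[5] = 19+4 = 23 → [8, 7, 11, 15, 19, 23, 3, 1]
k=6: 3<23, ys[6] = 23+4 = 27 → [8, 7, 11, 15, 19, 23, 27, 1]
k=7: 1<27, ys[7] = 27+4 = 31 → [8, 7, 11, 15, 19, 23, 27, 31]
sum = 141

141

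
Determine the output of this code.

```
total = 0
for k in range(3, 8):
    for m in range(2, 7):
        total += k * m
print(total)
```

k=3,m=2: total = 0+6 = 6
k=3,m=3: total = 6+9 = 15
k=3,m=4: total = 15+12 = 27
k=3,m=5: total = 27+15 = 42
k=3,m=6: total = 42+18 = 60
k=4,m=2: total = 60+8 = 68
k=4,m=3: total = 68+12 = 80
k=4,m=4: total = 80+16 = 96
k=4,m=5: total = 96+20 = 116
k=4,m=6: total = 116+24 = 140
k=5,m=2: total = 140+10 = 150
k=5,m=3: total = 150+15 = 165
k=5,m=4: total = 165+20 = 185
k=5,m=5: total = 185+25 = 210
k=5,m=6: total = 210+30 = 240
k=6,m=2: total = 240+12 = 252
k=6,m=3: total = 252+18 = 270
k=6,m=4: total = 270+24 = 294
k=6,m=5: total = 294+30 = 324
k=6,m=6: total = 324+36 = 360
k=7,m=2: total = 360+14 = 374
k=7,m=3: total = 374+21 = 395
k=7,m=4: total = 395+28 = 423
k=7,m=5: total = 423+35 = 458
k=7,m=6: total = 458+42 = 500

500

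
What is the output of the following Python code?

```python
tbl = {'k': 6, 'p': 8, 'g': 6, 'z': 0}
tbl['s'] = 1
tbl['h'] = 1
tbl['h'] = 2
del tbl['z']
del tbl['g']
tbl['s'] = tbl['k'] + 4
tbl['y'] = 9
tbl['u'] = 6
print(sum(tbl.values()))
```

tbl['s'] = 1 → {'k': 6, 'p': 8, 'g': 6, 'z': 0, 's': 1}
tbl['h'] = 1 → {'k': 6, 'p': 8, 'g': 6, 'z': 0, 's': 1, 'h': 1}
tbl['h'] = 2 → {'k': 6, 'p': 8, 'g': 6, 'z': 0, 's': 1, 'h': 2}
del 'z' → {'k': 6, 'p': 8, 'g': 6, 's': 1, 'h': 2}
del 'g' → {'k': 6, 'p': 8, 's': 1, 'h': 2}
tbl['s'] = tbl['k']+4 = 10 → {'k': 6, 'p': 8, 's': 10, 'h': 2}
tbl['y'] = 9 → {'k': 6, 'p': 8, 's': 10, 'h': 2, 'y': 9}
tbl['u'] = 6 → {'k': 6, 'p': 8, 's': 10, 'h': 2, 'y': 9, 'u': 6}
sum of values = 41

41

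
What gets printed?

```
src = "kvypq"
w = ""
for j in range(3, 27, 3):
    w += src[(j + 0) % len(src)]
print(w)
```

j=3: add src[3]='p' → 'p'
j=6: add src[1]='v' → 'pv'
j=9: add src[4]='q' → 'pvq'
j=12: add src[2]='y' → 'pvqy'
j=15: add src[0]='k' → 'pvqyk'
j=18: add src[3]='p' → 'pvqykp'
j=21: add src[1]='v' → 'pvqykpv'
j=24: add src[4]='q' → 'pvqykpvq'

pvqykpvq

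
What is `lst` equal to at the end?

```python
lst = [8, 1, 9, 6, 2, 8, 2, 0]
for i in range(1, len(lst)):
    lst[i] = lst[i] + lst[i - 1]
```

[8, 9, 18, 24, 26, 34, 36, 36]

i=1: lst[1] = 1+8 = 9 → [8, 9, 9, 6, 2, 8, 2, 0]
i=2: lst[2] = 9+9 = 18 → [8, 9, 18, 6, 2, 8, 2, 0]
i=3: lst[3] = 6+18 = 24 → [8, 9, 18, 24, 2, 8, 2, 0]
i=4: lst[4] = 2+24 = 26 → [8, 9, 18, 24, 26, 8, 2, 0]
i=5: lst[5] = 8+26 = 34 → [8, 9, 18, 24, 26, 34, 2, 0]
i=6: lst[6] = 2+34 = 36 → [8, 9, 18, 24, 26, 34, 36, 0]
i=7: lst[7] = 0+36 = 36 → [8, 9, 18, 24, 26, 34, 36, 36]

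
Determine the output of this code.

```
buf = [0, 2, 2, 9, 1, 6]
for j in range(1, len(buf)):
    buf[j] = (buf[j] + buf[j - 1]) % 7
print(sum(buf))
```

18

j=1: buf[1] = (2+0)%7 = 2 → [0, 2, 2, 9, 1, 6]
j=2: buf[2] = (2+2)%7 = 4 → [0, 2, 4, 9, 1, 6]
j=3: buf[3] = (9+4)%7 = 6 → [0, 2, 4, 6, 1, 6]
j=4: buf[4] = (1+6)%7 = 0 → [0, 2, 4, 6, 0, 6]
j=5: buf[5] = (6+0)%7 = 6 → [0, 2, 4, 6, 0, 6]
sum = 18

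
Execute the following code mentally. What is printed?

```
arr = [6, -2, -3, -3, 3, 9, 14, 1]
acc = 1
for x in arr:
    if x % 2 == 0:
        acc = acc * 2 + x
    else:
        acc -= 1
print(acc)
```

x=6: even, acc = 1*2+6 = 8
x=-2: even, acc = 8*2+(-2) = 14
x=-3: not even, acc = 14-1 = 13
x=-3: not even, acc = 13-1 = 12
x=3: not even, acc = 12-1 = 11
x=9: not even, acc = 11-1 = 10
x=14: even, acc = 10*2+14 = 34
x=1: not even, acc = 34-1 = 33

33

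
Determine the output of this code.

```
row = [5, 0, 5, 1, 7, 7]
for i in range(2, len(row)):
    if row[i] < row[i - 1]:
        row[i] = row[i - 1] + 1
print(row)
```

i=2: 5>=0, unchanged → [5, 0, 5, 1, 7, 7]
i=3: 1<5, row[3] = 5+1 = 6 → [5, 0, 5, 6, 7, 7]
i=4: 7>=6, unchanged → [5, 0, 5, 6, 7, 7]
i=5: 7>=7, unchanged → [5, 0, 5, 6, 7, 7]

[5, 0, 5, 6, 7, 7]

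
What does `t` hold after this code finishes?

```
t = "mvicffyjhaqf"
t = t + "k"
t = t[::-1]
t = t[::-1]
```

'mvicffyjhaqfk'

+ 'k' → 'mvicffyjhaqfk'
reverse → 'kfqahjyffcivm'
reverse → 'mvicffyjhaqfk'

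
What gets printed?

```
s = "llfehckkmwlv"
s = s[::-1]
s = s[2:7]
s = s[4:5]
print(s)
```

c

reverse → 'vlwmkkchefll'
slice [2:7] → 'wmkkc'
slice [4:5] → 'c'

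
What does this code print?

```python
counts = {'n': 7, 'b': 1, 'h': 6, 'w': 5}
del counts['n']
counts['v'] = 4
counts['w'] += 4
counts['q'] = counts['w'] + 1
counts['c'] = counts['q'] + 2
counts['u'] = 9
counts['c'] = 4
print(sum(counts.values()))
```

del 'n' → {'b': 1, 'h': 6, 'w': 5}
counts['v'] = 4 → {'b': 1, 'h': 6, 'w': 5, 'v': 4}
counts['w'] = 5+4 = 9 → {'b': 1, 'h': 6, 'w': 9, 'v': 4}
counts['q'] = counts['w']+1 = 10 → {'b': 1, 'h': 6, 'w': 9, 'v': 4, 'q': 10}
counts['c'] = counts['q']+2 = 12 → {'b': 1, 'h': 6, 'w': 9, 'v': 4, 'q': 10, 'c': 12}
counts['u'] = 9 → {'b': 1, 'h': 6, 'w': 9, 'v': 4, 'q': 10, 'c': 12, 'u': 9}
counts['c'] = 4 → {'b': 1, 'h': 6, 'w': 9, 'v': 4, 'q': 10, 'c': 4, 'u': 9}
sum of values = 43

43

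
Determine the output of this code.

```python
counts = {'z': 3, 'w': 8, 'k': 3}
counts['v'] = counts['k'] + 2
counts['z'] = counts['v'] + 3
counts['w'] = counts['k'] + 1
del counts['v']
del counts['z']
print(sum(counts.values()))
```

counts['v'] = counts['k']+2 = 5 → {'z': 3, 'w': 8, 'k': 3, 'v': 5}
counts['z'] = counts['v']+3 = 8 → {'z': 8, 'w': 8, 'k': 3, 'v': 5}
counts['w'] = counts['k']+1 = 4 → {'z': 8, 'w': 4, 'k': 3, 'v': 5}
del 'v' → {'z': 8, 'w': 4, 'k': 3}
del 'z' → {'w': 4, 'k': 3}
sum of values = 7

7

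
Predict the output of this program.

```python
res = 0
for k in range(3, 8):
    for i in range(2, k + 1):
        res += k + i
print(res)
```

k=3,i=2: res = 0+5 = 5
k=3,i=3: res = 5+6 = 11
k=4,i=2: res = 11+6 = 17
k=4,i=3: res = 17+7 = 24
k=4,i=4: res = 24+8 = 32
k=5,i=2: res = 32+7 = 39
k=5,i=3: res = 39+8 = 47
k=5,i=4: res = 47+9 = 56
k=5,i=5: res = 56+10 = 66
k=6,i=2: res = 66+8 = 74
k=6,i=3: res = 74+9 = 83
k=6,i=4: res = 83+10 = 93
k=6,i=5: res = 93+11 = 104
k=6,i=6: res = 104+12 = 116
k=7,i=2: res = 116+9 = 125
k=7,i=3: res = 125+10 = 135
k=7,i=4: res = 135+11 = 146
k=7,i=5: res = 146+12 = 158
k=7,i=6: res = 158+13 = 171
k=7,i=7: res = 171+14 = 185

185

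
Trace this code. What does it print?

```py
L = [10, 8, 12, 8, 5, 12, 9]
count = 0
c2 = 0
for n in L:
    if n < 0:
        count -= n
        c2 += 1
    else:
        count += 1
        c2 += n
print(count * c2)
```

n=10: not <0, count = 0+1 = 1; c2=10
n=8: not <0, count = 1+1 = 2; c2=18
n=12: not <0, count = 2+1 = 3; c2=30
n=8: not <0, count = 3+1 = 4; c2=38
n=5: not <0, count = 4+1 = 5; c2=43
n=12: not <0, count = 5+1 = 6; c2=55
n=9: not <0, count = 6+1 = 7; c2=64
count*c2 = 7*64 = 448

448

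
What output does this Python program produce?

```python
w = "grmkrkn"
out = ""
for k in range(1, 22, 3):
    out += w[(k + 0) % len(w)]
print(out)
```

rrgknmk

k=1: add w[1]='r' → 'r'
k=4: add w[4]='r' → 'rr'
k=7: add w[0]='g' → 'rrg'
k=10: add w[3]='k' → 'rrgk'
k=13: add w[6]='n' → 'rrgkn'
k=16: add w[2]='m' → 'rrgknm'
k=19: add w[5]='k' → 'rrgknmk'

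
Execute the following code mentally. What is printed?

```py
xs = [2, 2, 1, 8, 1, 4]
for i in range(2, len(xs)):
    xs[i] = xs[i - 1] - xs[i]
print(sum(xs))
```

i=2: xs[2] = 2-1 = 1 → [2, 2, 1, 8, 1, 4]
i=3: xs[3] = 1-8 = -7 → [2, 2, 1, -7, 1, 4]
i=4: xs[4] = (-7)-1 = -8 → [2, 2, 1, -7, -8, 4]
i=5: xs[5] = (-8)-4 = -12 → [2, 2, 1, -7, -8, -12]
sum = -22

-22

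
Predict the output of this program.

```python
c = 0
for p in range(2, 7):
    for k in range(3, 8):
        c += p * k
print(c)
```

500

p=2,k=3: c = 0+6 = 6
p=2,k=4: c = 6+8 = 14
p=2,k=5: c = 14+10 = 24
p=2,k=6: c = 24+12 = 36
p=2,k=7: c = 36+14 = 50
p=3,k=3: c = 50+9 = 59
p=3,k=4: c = 59+12 = 71
p=3,k=5: c = 71+15 = 86
p=3,k=6: c = 86+18 = 104
p=3,k=7: c = 104+21 = 125
p=4,k=3: c = 125+12 = 137
p=4,k=4: c = 137+16 = 153
p=4,k=5: c = 153+20 = 173
p=4,k=6: c = 173+24 = 197
p=4,k=7: c = 197+28 = 225
p=5,k=3: c = 225+15 = 240
p=5,k=4: c = 240+20 = 260
p=5,k=5: c = 260+25 = 285
p=5,k=6: c = 285+30 = 315
p=5,k=7: c = 315+35 = 350
p=6,k=3: c = 350+18 = 368
p=6,k=4: c = 368+24 = 392
p=6,k=5: c = 392+30 = 422
p=6,k=6: c = 422+36 = 458
p=6,k=7: c = 458+42 = 500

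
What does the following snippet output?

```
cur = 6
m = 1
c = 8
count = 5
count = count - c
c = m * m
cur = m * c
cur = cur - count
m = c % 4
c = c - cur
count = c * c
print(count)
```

9

count = 5-8 = -3
c = 1*1 = 1
cur = 1*1 = 1
cur = 1-(-3) = 4
m = 1%4 = 1
c = 1-4 = -3
count = (-3)*(-3) = 9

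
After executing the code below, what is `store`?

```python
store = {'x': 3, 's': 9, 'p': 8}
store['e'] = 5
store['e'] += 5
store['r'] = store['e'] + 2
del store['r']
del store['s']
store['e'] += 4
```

{'x': 3, 'p': 8, 'e': 14}

store['e'] = 5 → {'x': 3, 's': 9, 'p': 8, 'e': 5}
store['e'] = 5+5 = 10 → {'x': 3, 's': 9, 'p': 8, 'e': 10}
store['r'] = store['e']+2 = 12 → {'x': 3, 's': 9, 'p': 8, 'e': 10, 'r': 12}
del 'r' → {'x': 3, 's': 9, 'p': 8, 'e': 10}
del 's' → {'x': 3, 'p': 8, 'e': 10}
store['e'] = 10+4 = 14 → {'x': 3, 'p': 8, 'e': 14}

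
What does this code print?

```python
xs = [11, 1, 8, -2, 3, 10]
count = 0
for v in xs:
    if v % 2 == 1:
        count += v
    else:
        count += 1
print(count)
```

v=11: odd, count = 0+11 = 11
v=1: odd, count = 11+1 = 12
v=8: not odd, count = 12+1 = 13
v=-2: not odd, count = 13+1 = 14
v=3: odd, count = 14+3 = 17
v=10: not odd, count = 17+1 = 18

18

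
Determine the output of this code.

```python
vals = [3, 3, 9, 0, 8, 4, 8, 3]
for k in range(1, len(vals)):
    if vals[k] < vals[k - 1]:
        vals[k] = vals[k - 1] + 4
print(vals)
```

k=1: 3>=3, unchanged → [3, 3, 9, 0, 8, 4, 8, 3]
k=2: 9>=3, unchanged → [3, 3, 9, 0, 8, 4, 8, 3]
k=3: 0<9, vals[3] = 9+4 = 13 → [3, 3, 9, 13, 8, 4, 8, 3]
k=4: 8<13, vals[4] = 13+4 = 17 → [3, 3, 9, 13, 17, 4, 8, 3]
k=5: 4<17, vals[5] = 17+4 = 21 → [3, 3, 9, 13, 17, 21, 8, 3]
k=6: 8<21, vals[6] = 21+4 = 25 → [3, 3, 9, 13, 17, 21, 25, 3]
k=7: 3<25, vals[7] = 25+4 = 29 → [3, 3, 9, 13, 17, 21, 25, 29]

[3, 3, 9, 13, 17, 21, 25, 29]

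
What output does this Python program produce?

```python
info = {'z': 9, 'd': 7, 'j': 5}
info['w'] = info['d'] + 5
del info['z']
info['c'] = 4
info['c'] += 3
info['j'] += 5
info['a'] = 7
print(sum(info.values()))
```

43

info['w'] = info['d']+5 = 12 → {'z': 9, 'd': 7, 'j': 5, 'w': 12}
del 'z' → {'d': 7, 'j': 5, 'w': 12}
info['c'] = 4 → {'d': 7, 'j': 5, 'w': 12, 'c': 4}
info['c'] = 4+3 = 7 → {'d': 7, 'j': 5, 'w': 12, 'c': 7}
info['j'] = 5+5 = 10 → {'d': 7, 'j': 10, 'w': 12, 'c': 7}
info['a'] = 7 → {'d': 7, 'j': 10, 'w': 12, 'c': 7, 'a': 7}
sum of values = 43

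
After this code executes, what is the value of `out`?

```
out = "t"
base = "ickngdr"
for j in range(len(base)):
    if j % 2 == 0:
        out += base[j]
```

'tikgr'

j=0: add 'i' → 'ti'
j=1: skip
j=2: add 'k' → 'tik'
j=3: skip
j=4: add 'g' → 'tikg'
j=5: skip
j=6: add 'r' → 'tikgr'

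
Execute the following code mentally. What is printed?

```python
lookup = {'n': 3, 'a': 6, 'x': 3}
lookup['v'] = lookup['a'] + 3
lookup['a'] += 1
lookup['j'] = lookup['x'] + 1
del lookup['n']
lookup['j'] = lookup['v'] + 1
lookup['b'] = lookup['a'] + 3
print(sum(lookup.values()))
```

39

lookup['v'] = lookup['a']+3 = 9 → {'n': 3, 'a': 6, 'x': 3, 'v': 9}
lookup['a'] = 6+1 = 7 → {'n': 3, 'a': 7, 'x': 3, 'v': 9}
lookup['j'] = lookup['x']+1 = 4 → {'n': 3, 'a': 7, 'x': 3, 'v': 9, 'j': 4}
del 'n' → {'a': 7, 'x': 3, 'v': 9, 'j': 4}
lookup['j'] = lookup['v']+1 = 10 → {'a': 7, 'x': 3, 'v': 9, 'j': 10}
lookup['b'] = lookup['a']+3 = 10 → {'a': 7, 'x': 3, 'v': 9, 'j': 10, 'b': 10}
sum of values = 39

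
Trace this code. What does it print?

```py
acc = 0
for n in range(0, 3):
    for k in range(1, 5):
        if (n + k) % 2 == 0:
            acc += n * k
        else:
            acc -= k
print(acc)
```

n=0,k=1: odd sum, acc = 0-1 = -1
n=0,k=2: even sum, acc = (-1)+0 = -1
n=0,k=3: odd sum, acc = (-1)-3 = -4
n=0,k=4: even sum, acc = (-4)+0 = -4
n=1,k=1: even sum, acc = (-4)+1 = -3
n=1,k=2: odd sum, acc = (-3)-2 = -5
n=1,k=3: even sum, acc = (-5)+3 = -2
n=1,k=4: odd sum, acc = (-2)-4 = -6
n=2,k=1: odd sum, acc = (-6)-1 = -7
n=2,k=2: even sum, acc = (-7)+4 = -3
n=2,k=3: odd sum, acc = (-3)-3 = -6
n=2,k=4: even sum, acc = (-6)+8 = 2

2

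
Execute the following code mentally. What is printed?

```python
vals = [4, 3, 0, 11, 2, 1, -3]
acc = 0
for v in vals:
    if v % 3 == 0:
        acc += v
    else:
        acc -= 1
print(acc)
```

v=4: not %3==0, acc = 0-1 = -1
v=3: %3==0, acc = (-1)+3 = 2
v=0: %3==0, acc = 2+0 = 2
v=11: not %3==0, acc = 2-1 = 1
v=2: not %3==0, acc = 1-1 = 0
v=1: not %3==0, acc = 0-1 = -1
v=-3: %3==0, acc = (-1)+(-3) = -4

-4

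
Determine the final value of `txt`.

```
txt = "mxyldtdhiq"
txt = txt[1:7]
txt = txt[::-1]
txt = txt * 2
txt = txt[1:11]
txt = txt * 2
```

slice [1:7] → 'xyldtd'
reverse → 'dtdlyx'
repeat ×2 → 'dtdlyxdtdlyx'
slice [1:11] → 'tdlyxdtdly'
repeat ×2 → 'tdlyxdtdlytdlyxdtdly'

'tdlyxdtdlytdlyxdtdly'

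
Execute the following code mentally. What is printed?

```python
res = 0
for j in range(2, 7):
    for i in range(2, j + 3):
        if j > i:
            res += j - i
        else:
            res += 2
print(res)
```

50

j=2,i=2: not 2>2, res = 0+2 = 2
j=2,i=3: not 2>3, res = 2+2 = 4
j=2,i=4: not 2>4, res = 4+2 = 6
j=3,i=2: 3>2, res = 6+1 = 7
j=3,i=3: not 3>3, res = 7+2 = 9
j=3,i=4: not 3>4, res = 9+2 = 11
j=3,i=5: not 3>5, res = 11+2 = 13
j=4,i=2: 4>2, res = 13+2 = 15
j=4,i=3: 4>3, res = 15+1 = 16
j=4,i=4: not 4>4, res = 16+2 = 18
j=4,i=5: not 4>5, res = 18+2 = 20
j=4,i=6: not 4>6, res = 20+2 = 22
j=5,i=2: 5>2, res = 22+3 = 25
j=5,i=3: 5>3, res = 25+2 = 27
j=5,i=4: 5>4, res = 27+1 = 28
j=5,i=5: not 5>5, res = 28+2 = 30
j=5,i=6: not 5>6, res = 30+2 = 32
j=5,i=7: not 5>7, res = 32+2 = 34
j=6,i=2: 6>2, res = 34+4 = 38
j=6,i=3: 6>3, res = 38+3 = 41
j=6,i=4: 6>4, res = 41+2 = 43
j=6,i=5: 6>5, res = 43+1 = 44
j=6,i=6: not 6>6, res = 44+2 = 46
j=6,i=7: not 6>7, res = 46+2 = 48
j=6,i=8: not 6>8, res = 48+2 = 50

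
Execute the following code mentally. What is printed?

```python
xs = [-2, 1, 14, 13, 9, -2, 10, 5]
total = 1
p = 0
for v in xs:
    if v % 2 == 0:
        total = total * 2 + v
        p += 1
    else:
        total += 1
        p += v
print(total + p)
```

111

v=-2: even, total = 1*2+(-2) = 0; p=1
v=1: not even, total = 0+1 = 1; p=2
v=14: even, total = 1*2+14 = 16; p=3
v=13: not even, total = 16+1 = 17; p=16
v=9: not even, total = 17+1 = 18; p=25
v=-2: even, total = 18*2+(-2) = 34; p=26
v=10: even, total = 34*2+10 = 78; p=27
v=5: not even, total = 78+1 = 79; p=32
total+p = 79+32 = 111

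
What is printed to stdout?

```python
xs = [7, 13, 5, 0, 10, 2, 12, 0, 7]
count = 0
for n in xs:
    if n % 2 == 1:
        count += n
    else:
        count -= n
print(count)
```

8

n=7: odd, count = 0+7 = 7
n=13: odd, count = 7+13 = 20
n=5: odd, count = 20+5 = 25
n=0: not odd, count = 25-0 = 25
n=10: not odd, count = 25-10 = 15
n=2: not odd, count = 15-2 = 13
n=12: not odd, count = 13-12 = 1
n=0: not odd, count = 1-0 = 1
n=7: odd, count = 1+7 = 8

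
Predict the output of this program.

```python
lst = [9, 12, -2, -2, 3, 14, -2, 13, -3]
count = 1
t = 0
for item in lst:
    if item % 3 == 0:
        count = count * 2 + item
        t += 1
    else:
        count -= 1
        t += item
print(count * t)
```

item=9: %3==0, count = 1*2+9 = 11; t=1
item=12: %3==0, count = 11*2+12 = 34; t=2
item=-2: not %3==0, count = 34-1 = 33; t=0
item=-2: not %3==0, count = 33-1 = 32; t=-2
item=3: %3==0, count = 32*2+3 = 67; t=-1
item=14: not %3==0, count = 67-1 = 66; t=13
item=-2: not %3==0, count = 66-1 = 65; t=11
item=13: not %3==0, count = 65-1 = 64; t=24
item=-3: %3==0, count = 64*2+(-3) = 125; t=25
count*t = 125*25 = 3125

3125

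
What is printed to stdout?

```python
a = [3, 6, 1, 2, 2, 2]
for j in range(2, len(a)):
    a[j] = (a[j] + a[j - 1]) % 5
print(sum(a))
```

j=2: a[2] = (1+6)%5 = 2 → [3, 6, 2, 2, 2, 2]
j=3: a[3] = (2+2)%5 = 4 → [3, 6, 2, 4, 2, 2]
j=4: a[4] = (2+4)%5 = 1 → [3, 6, 2, 4, 1, 2]
j=5: a[5] = (2+1)%5 = 3 → [3, 6, 2, 4, 1, 3]
sum = 19

19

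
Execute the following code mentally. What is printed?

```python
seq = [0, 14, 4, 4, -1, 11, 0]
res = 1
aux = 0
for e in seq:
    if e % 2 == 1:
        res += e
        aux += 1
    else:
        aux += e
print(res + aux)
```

35

e=0: not odd; aux=0
e=14: not odd; aux=14
e=4: not odd; aux=18
e=4: not odd; aux=22
e=-1: odd, res = 1+(-1) = 0; aux=23
e=11: odd, res = 0+11 = 11; aux=24
e=0: not odd; aux=24
res+aux = 11+24 = 35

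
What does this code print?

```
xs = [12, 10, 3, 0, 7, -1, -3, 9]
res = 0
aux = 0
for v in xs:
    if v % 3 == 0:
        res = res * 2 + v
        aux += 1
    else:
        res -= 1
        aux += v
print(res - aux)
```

174

v=12: %3==0, res = 0*2+12 = 12; aux=1
v=10: not %3==0, res = 12-1 = 11; aux=11
v=3: %3==0, res = 11*2+3 = 25; aux=12
v=0: %3==0, res = 25*2+0 = 50; aux=13
v=7: not %3==0, res = 50-1 = 49; aux=20
v=-1: not %3==0, res = 49-1 = 48; aux=19
v=-3: %3==0, res = 48*2+(-3) = 93; aux=20
v=9: %3==0, res = 93*2+9 = 195; aux=21
res-aux = 195-21 = 174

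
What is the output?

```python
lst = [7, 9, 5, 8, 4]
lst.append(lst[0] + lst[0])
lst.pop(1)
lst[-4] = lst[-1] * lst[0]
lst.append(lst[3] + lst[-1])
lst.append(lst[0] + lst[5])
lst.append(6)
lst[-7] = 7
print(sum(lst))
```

89

append lst[0]+lst[0] = 7+7 = 14 → [7, 9, 5, 8, 4, 14]
pop(1) removes 9 → [7, 5, 8, 4, 14]
lst[-4] = lst[-1]*lst[0] = 14*7 = 98 → [7, 98, 8, 4, 14]
append lst[3]+lst[-1] = 4+14 = 18 → [7, 98, 8, 4, 14, 18]
append lst[0]+lst[5] = 7+18 = 25 → [7, 98, 8, 4, 14, 18, 25]
append 6 → [7, 98, 8, 4, 14, 18, 25, 6]
lst[-7] = 7 → [7, 7, 8, 4, 14, 18, 25, 6]
sum = 89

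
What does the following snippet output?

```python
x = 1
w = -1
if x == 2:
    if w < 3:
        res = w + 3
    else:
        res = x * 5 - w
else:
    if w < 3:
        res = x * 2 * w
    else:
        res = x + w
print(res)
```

x=1, w=-1
x == 2 is False; w < 3 is True
→ res = x * 2 * w = -2

-2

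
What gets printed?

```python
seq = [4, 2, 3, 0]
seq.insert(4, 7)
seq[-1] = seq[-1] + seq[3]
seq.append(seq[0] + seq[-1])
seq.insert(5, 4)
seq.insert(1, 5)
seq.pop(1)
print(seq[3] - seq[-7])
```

insert 7 at 4 → [4, 2, 3, 0, 7]
seq[-1] = seq[-1]+seq[3] = 7+0 = 7 → [4, 2, 3, 0, 7]
append seq[0]+seq[-1] = 4+7 = 11 → [4, 2, 3, 0, 7, 11]
insert 4 at 5 → [4, 2, 3, 0, 7, 4, 11]
insert 5 at 1 → [4, 5, 2, 3, 0, 7, 4, 11]
pop(1) removes 5 → [4, 2, 3, 0, 7, 4, 11]
seq[3]-seq[-7] = 0-4 = -4

-4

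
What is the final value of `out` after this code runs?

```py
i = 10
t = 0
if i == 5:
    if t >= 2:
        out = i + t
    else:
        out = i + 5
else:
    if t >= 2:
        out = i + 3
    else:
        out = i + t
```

i=10, t=0
i == 5 is False; t >= 2 is False
→ out = i + t = 10

10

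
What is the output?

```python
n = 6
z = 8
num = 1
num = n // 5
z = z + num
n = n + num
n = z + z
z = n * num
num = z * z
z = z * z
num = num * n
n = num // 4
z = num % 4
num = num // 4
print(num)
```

1458

num = 6//5 = 1
z = 8+1 = 9
n = 6+1 = 7
n = 9+9 = 18
z = 18*1 = 18
num = 18*18 = 324
z = 18*18 = 324
num = 324*18 = 5832
n = 5832//4 = 1458
z = 5832%4 = 0
num = 5832//4 = 1458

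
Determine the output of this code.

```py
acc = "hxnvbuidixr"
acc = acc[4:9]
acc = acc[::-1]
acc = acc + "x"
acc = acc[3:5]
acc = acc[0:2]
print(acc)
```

ub

slice [4:9] → 'buidi'
reverse → 'idiub'
+ 'x' → 'idiubx'
slice [3:5] → 'ub'
slice [0:2] → 'ub'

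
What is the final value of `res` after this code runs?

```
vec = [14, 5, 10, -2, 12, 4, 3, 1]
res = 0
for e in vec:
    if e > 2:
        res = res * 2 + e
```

667

e=14: >2, res = 0*2+14 = 14
e=5: >2, res = 14*2+5 = 33
e=10: >2, res = 33*2+10 = 76
e=-2: not >2
e=12: >2, res = 76*2+12 = 164
e=4: >2, res = 164*2+4 = 332
e=3: >2, res = 332*2+3 = 667
e=1: not >2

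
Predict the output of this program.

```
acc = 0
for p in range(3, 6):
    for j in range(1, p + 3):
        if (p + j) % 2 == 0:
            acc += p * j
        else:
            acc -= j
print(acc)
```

p=3,j=1: even sum, acc = 0+3 = 3
p=3,j=2: odd sum, acc = 3-2 = 1
p=3,j=3: even sum, acc = 1+9 = 10
p=3,j=4: odd sum, acc = 10-4 = 6
p=3,j=5: even sum, acc = 6+15 = 21
p=4,j=1: odd sum, acc = 21-1 = 20
p=4,j=2: even sum, acc = 20+8 = 28
p=4,j=3: odd sum, acc = 28-3 = 25
p=4,j=4: even sum, acc = 25+16 = 41
p=4,j=5: odd sum, acc = 41-5 = 36
p=4,j=6: even sum, acc = 36+24 = 60
p=5,j=1: even sum, acc = 60+5 = 65
p=5,j=2: odd sum, acc = 65-2 = 63
p=5,j=3: even sum, acc = 63+15 = 78
p=5,j=4: odd sum, acc = 78-4 = 74
p=5,j=5: even sum, acc = 74+25 = 99
p=5,j=6: odd sum, acc = 99-6 = 93
p=5,j=7: even sum, acc = 93+35 = 128

128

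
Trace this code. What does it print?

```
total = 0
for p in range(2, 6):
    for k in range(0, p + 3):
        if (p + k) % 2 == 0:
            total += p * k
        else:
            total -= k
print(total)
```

136

p=2,k=0: even sum, total = 0+0 = 0
p=2,k=1: odd sum, total = 0-1 = -1
p=2,k=2: even sum, total = (-1)+4 = 3
p=2,k=3: odd sum, total = 3-3 = 0
p=2,k=4: even sum, total = 0+8 = 8
p=3,k=0: odd sum, total = 8-0 = 8
p=3,k=1: even sum, total = 8+3 = 11
p=3,k=2: odd sum, total = 11-2 = 9
p=3,k=3: even sum, total = 9+9 = 18
p=3,k=4: odd sum, total = 18-4 = 14
p=3,k=5: even sum, total = 14+15 = 29
p=4,k=0: even sum, total = 29+0 = 29
p=4,k=1: odd sum, total = 29-1 = 28
p=4,k=2: even sum, total = 28+8 = 36
p=4,k=3: odd sum, total = 36-3 = 33
p=4,k=4: even sum, total = 33+16 = 49
p=4,k=5: odd sum, total = 49-5 = 44
p=4,k=6: even sum, total = 44+24 = 68
p=5,k=0: odd sum, total = 68-0 = 68
p=5,k=1: even sum, total = 68+5 = 73
p=5,k=2: odd sum, total = 73-2 = 71
p=5,k=3: even sum, total = 71+15 = 86
p=5,k=4: odd sum, total = 86-4 = 82
p=5,k=5: even sum, total = 82+25 = 107
p=5,k=6: odd sum, total = 107-6 = 101
p=5,k=7: even sum, total = 101+35 = 136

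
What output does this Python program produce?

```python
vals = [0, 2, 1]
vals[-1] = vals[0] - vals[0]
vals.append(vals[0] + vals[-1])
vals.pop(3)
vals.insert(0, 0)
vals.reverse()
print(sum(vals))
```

vals[-1] = vals[0]-vals[0] = 0-0 = 0 → [0, 2, 0]
append vals[0]+vals[-1] = 0+0 = 0 → [0, 2, 0, 0]
pop(3) removes 0 → [0, 2, 0]
insert 0 at 0 → [0, 0, 2, 0]
reverse → [0, 2, 0, 0]
sum = 2

2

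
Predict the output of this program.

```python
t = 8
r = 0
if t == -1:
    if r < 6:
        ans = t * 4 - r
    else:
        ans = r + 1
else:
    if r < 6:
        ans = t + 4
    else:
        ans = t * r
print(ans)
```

12

t=8, r=0
t == -1 is False; r < 6 is True
→ ans = t + 4 = 12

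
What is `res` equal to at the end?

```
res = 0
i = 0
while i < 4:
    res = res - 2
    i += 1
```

-8

i=0: res = 0-2 = -2
i=1: res = (-2)-2 = -4
i=2: res = (-4)-2 = -6
i=3: res = (-6)-2 = -8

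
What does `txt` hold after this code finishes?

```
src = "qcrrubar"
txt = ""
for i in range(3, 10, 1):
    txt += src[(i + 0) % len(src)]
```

i=3: add src[3]='r' → 'r'
i=4: add src[4]='u' → 'ru'
i=5: add src[5]='b' → 'rub'
i=6: add src[6]='a' → 'ruba'
i=7: add src[7]='r' → 'rubar'
i=8: add src[0]='q' → 'rubarq'
i=9: add src[1]='c' → 'rubarqc'

'rubarqc'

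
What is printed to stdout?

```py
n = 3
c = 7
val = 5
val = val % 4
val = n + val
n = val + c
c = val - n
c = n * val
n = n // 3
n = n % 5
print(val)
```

val = 5%4 = 1
val = 3+1 = 4
n = 4+7 = 11
c = 4-11 = -7
c = 11*4 = 44
n = 11//3 = 3
n = 3%5 = 3

4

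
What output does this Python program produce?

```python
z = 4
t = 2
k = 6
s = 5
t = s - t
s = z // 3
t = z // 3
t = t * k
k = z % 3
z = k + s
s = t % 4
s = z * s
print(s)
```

t = 5-2 = 3
s = 4//3 = 1
t = 4//3 = 1
t = 1*6 = 6
k = 4%3 = 1
z = 1+1 = 2
s = 6%4 = 2
s = 2*2 = 4

4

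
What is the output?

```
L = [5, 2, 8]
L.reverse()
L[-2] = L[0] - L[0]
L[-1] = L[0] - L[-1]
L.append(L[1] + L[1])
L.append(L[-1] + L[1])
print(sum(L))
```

11

reverse → [8, 2, 5]
L[-2] = L[0]-L[0] = 8-8 = 0 → [8, 0, 5]
L[-1] = L[0]-L[-1] = 8-5 = 3 → [8, 0, 3]
append L[1]+L[1] = 0+0 = 0 → [8, 0, 3, 0]
append L[-1]+L[1] = 0+0 = 0 → [8, 0, 3, 0, 0]
sum = 11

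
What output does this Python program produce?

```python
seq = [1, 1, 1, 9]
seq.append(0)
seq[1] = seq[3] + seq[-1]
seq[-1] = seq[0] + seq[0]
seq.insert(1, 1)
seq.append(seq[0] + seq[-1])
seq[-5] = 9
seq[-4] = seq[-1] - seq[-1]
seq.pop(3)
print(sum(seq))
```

append 0 → [1, 1, 1, 9, 0]
seq[1] = seq[3]+seq[-1] = 9+0 = 9 → [1, 9, 1, 9, 0]
seq[-1] = seq[0]+seq[0] = 1+1 = 2 → [1, 9, 1, 9, 2]
insert 1 at 1 → [1, 1, 9, 1, 9, 2]
append seq[0]+seq[-1] = 1+2 = 3 → [1, 1, 9, 1, 9, 2, 3]
seq[-5] = 9 → [1, 1, 9, 1, 9, 2, 3]
seq[-4] = seq[-1]-seq[-1] = 3-3 = 0 → [1, 1, 9, 0, 9, 2, 3]
pop(3) removes 0 → [1, 1, 9, 9, 2, 3]
sum = 25

25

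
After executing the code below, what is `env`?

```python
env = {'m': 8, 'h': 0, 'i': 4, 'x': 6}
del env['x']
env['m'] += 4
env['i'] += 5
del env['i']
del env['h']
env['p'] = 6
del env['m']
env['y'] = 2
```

del 'x' → {'m': 8, 'h': 0, 'i': 4}
env['m'] = 8+4 = 12 → {'m': 12, 'h': 0, 'i': 4}
env['i'] = 4+5 = 9 → {'m': 12, 'h': 0, 'i': 9}
del 'i' → {'m': 12, 'h': 0}
del 'h' → {'m': 12}
env['p'] = 6 → {'m': 12, 'p': 6}
del 'm' → {'p': 6}
env['y'] = 2 → {'p': 6, 'y': 2}

{'p': 6, 'y': 2}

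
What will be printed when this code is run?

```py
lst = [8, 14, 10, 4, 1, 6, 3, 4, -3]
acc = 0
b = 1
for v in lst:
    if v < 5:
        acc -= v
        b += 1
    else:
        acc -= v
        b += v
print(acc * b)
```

v=8: not <5, acc = 0-8 = -8; b=9
v=14: not <5, acc = (-8)-14 = -22; b=23
v=10: not <5, acc = (-22)-10 = -32; b=33
v=4: <5, acc = (-32)-4 = -36; b=34
v=1: <5, acc = (-36)-1 = -37; b=35
v=6: not <5, acc = (-37)-6 = -43; b=41
v=3: <5, acc = (-43)-3 = -46; b=42
v=4: <5, acc = (-46)-4 = -50; b=43
v=-3: <5, acc = (-50)-(-3) = -47; b=44
acc*b = (-47)*44 = -2068

-2068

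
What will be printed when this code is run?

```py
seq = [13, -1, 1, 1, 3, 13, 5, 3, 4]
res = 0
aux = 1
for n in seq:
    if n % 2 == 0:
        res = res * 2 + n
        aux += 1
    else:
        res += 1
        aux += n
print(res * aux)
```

n=13: not even, res = 0+1 = 1; aux=14
n=-1: not even, res = 1+1 = 2; aux=13
n=1: not even, res = 2+1 = 3; aux=14
n=1: not even, res = 3+1 = 4; aux=15
n=3: not even, res = 4+1 = 5; aux=18
n=13: not even, res = 5+1 = 6; aux=31
n=5: not even, res = 6+1 = 7; aux=36
n=3: not even, res = 7+1 = 8; aux=39
n=4: even, res = 8*2+4 = 20; aux=40
res*aux = 20*40 = 800

800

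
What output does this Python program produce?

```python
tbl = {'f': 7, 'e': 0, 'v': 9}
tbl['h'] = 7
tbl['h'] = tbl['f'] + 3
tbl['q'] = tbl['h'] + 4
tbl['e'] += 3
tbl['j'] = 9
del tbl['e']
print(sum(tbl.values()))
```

49

tbl['h'] = 7 → {'f': 7, 'e': 0, 'v': 9, 'h': 7}
tbl['h'] = tbl['f']+3 = 10 → {'f': 7, 'e': 0, 'v': 9, 'h': 10}
tbl['q'] = tbl['h']+4 = 14 → {'f': 7, 'e': 0, 'v': 9, 'h': 10, 'q': 14}
tbl['e'] = 0+3 = 3 → {'f': 7, 'e': 3, 'v': 9, 'h': 10, 'q': 14}
tbl['j'] = 9 → {'f': 7, 'e': 3, 'v': 9, 'h': 10, 'q': 14, 'j': 9}
del 'e' → {'f': 7, 'v': 9, 'h': 10, 'q': 14, 'j': 9}
sum of values = 49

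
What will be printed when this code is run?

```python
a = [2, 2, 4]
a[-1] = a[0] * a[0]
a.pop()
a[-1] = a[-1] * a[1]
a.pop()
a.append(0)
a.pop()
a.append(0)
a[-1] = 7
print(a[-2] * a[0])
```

a[-1] = a[0]*a[0] = 2*2 = 4 → [2, 2, 4]
pop() removes 4 → [2, 2]
a[-1] = a[-1]*a[1] = 2*2 = 4 → [2, 4]
pop() removes 4 → [2]
append 0 → [2, 0]
pop() removes 0 → [2]
append 0 → [2, 0]
a[-1] = 7 → [2, 7]
a[-2]*a[0] = 2*2 = 4

4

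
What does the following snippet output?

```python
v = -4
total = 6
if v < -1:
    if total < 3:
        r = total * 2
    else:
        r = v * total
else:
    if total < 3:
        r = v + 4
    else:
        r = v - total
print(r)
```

v=-4, total=6
v < -1 is True; total < 3 is False
→ r = v * total = -24

-24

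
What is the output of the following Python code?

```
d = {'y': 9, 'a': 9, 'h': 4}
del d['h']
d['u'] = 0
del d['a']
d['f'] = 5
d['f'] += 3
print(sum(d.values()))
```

del 'h' → {'y': 9, 'a': 9}
d['u'] = 0 → {'y': 9, 'a': 9, 'u': 0}
del 'a' → {'y': 9, 'u': 0}
d['f'] = 5 → {'y': 9, 'u': 0, 'f': 5}
d['f'] = 5+3 = 8 → {'y': 9, 'u': 0, 'f': 8}
sum of values = 17

17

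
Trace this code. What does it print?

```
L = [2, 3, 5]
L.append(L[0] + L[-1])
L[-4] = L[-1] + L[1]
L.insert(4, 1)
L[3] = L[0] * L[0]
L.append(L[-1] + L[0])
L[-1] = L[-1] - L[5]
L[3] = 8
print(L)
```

[10, 3, 5, 8, 1, 0]

append L[0]+L[-1] = 2+5 = 7 → [2, 3, 5, 7]
L[-4] = L[-1]+L[1] = 7+3 = 10 → [10, 3, 5, 7]
insert 1 at 4 → [10, 3, 5, 7, 1]
L[3] = L[0]*L[0] = 10*10 = 100 → [10, 3, 5, 100, 1]
append L[-1]+L[0] = 1+10 = 11 → [10, 3, 5, 100, 1, 11]
L[-1] = L[-1]-L[5] = 11-11 = 0 → [10, 3, 5, 100, 1, 0]
L[3] = 8 → [10, 3, 5, 8, 1, 0]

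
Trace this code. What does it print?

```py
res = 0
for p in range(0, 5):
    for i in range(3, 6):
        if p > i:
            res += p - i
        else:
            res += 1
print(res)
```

p=0,i=3: not 0>3, res = 0+1 = 1
p=0,i=4: not 0>4, res = 1+1 = 2
p=0,i=5: not 0>5, res = 2+1 = 3
p=1,i=3: not 1>3, res = 3+1 = 4
p=1,i=4: not 1>4, res = 4+1 = 5
p=1,i=5: not 1>5, res = 5+1 = 6
p=2,i=3: not 2>3, res = 6+1 = 7
p=2,i=4: not 2>4, res = 7+1 = 8
p=2,i=5: not 2>5, res = 8+1 = 9
p=3,i=3: not 3>3, res = 9+1 = 10
p=3,i=4: not 3>4, res = 10+1 = 11
p=3,i=5: not 3>5, res = 11+1 = 12
p=4,i=3: 4>3, res = 12+1 = 13
p=4,i=4: not 4>4, res = 13+1 = 14
p=4,i=5: not 4>5, res = 14+1 = 15

15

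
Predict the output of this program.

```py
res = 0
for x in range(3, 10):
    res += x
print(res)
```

x=3: res = 0+3 = 3
x=4: res = 3+4 = 7
x=5: res = 7+5 = 12
x=6: res = 12+6 = 18
x=7: res = 18+7 = 25
x=8: res = 25+8 = 33
x=9: res = 33+9 = 42

42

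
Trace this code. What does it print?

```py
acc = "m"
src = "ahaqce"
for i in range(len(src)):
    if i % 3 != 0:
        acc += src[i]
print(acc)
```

mhace

i=0: skip
i=1: add 'h' → 'mh'
i=2: add 'a' → 'mha'
i=3: skip
i=4: add 'c' → 'mhac'
i=5: add 'e' → 'mhace'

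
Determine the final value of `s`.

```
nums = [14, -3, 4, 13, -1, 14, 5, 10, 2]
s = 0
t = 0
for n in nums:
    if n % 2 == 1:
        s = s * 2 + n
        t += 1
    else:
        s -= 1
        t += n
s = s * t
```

144

n=14: not odd, s = 0-1 = -1; t=14
n=-3: odd, s = (-1)*2+(-3) = -5; t=15
n=4: not odd, s = (-5)-1 = -6; t=19
n=13: odd, s = (-6)*2+13 = 1; t=20
n=-1: odd, s = 1*2+(-1) = 1; t=21
n=14: not odd, s = 1-1 = 0; t=35
n=5: odd, s = 0*2+5 = 5; t=36
n=10: not odd, s = 5-1 = 4; t=46
n=2: not odd, s = 4-1 = 3; t=48
s*t = 3*48 = 144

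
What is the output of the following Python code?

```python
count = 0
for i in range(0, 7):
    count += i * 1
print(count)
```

i=0: count = 0+0*1 = 0
i=1: count = 0+1*1 = 1
i=2: count = 1+2*1 = 3
i=3: count = 3+3*1 = 6
i=4: count = 6+4*1 = 10
i=5: count = 10+5*1 = 15
i=6: count = 15+6*1 = 21

21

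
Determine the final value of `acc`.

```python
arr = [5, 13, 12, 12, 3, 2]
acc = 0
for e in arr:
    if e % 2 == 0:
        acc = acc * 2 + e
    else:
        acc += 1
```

e=5: not even, acc = 0+1 = 1
e=13: not even, acc = 1+1 = 2
e=12: even, acc = 2*2+12 = 16
e=12: even, acc = 16*2+12 = 44
e=3: not even, acc = 44+1 = 45
e=2: even, acc = 45*2+2 = 92

92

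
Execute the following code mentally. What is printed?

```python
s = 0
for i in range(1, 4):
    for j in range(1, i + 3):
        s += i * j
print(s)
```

71

i=1,j=1: s = 0+1 = 1
i=1,j=2: s = 1+2 = 3
i=1,j=3: s = 3+3 = 6
i=2,j=1: s = 6+2 = 8
i=2,j=2: s = 8+4 = 12
i=2,j=3: s = 12+6 = 18
i=2,j=4: s = 18+8 = 26
i=3,j=1: s = 26+3 = 29
i=3,j=2: s = 29+6 = 35
i=3,j=3: s = 35+9 = 44
i=3,j=4: s = 44+12 = 56
i=3,j=5: s = 56+15 = 71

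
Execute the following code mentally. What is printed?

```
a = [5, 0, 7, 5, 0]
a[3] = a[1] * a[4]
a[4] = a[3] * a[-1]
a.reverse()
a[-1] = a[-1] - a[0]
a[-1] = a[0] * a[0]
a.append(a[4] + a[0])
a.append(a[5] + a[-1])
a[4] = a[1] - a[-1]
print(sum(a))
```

7

a[3] = a[1]*a[4] = 0*0 = 0 → [5, 0, 7, 0, 0]
a[4] = a[3]*a[-1] = 0*0 = 0 → [5, 0, 7, 0, 0]
reverse → [0, 0, 7, 0, 5]
a[-1] = a[-1]-a[0] = 5-0 = 5 → [0, 0, 7, 0, 5]
a[-1] = a[0]*a[0] = 0*0 = 0 → [0, 0, 7, 0, 0]
append a[4]+a[0] = 0+0 = 0 → [0, 0, 7, 0, 0, 0]
append a[5]+a[-1] = 0+0 = 0 → [0, 0, 7, 0, 0, 0, 0]
a[4] = a[1]-a[-1] = 0-0 = 0 → [0, 0, 7, 0, 0, 0, 0]
sum = 7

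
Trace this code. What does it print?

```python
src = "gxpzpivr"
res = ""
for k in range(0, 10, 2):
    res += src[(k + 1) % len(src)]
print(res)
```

k=0: add src[1]='x' → 'x'
k=2: add src[3]='z' → 'xz'
k=4: add src[5]='i' → 'xzi'
k=6: add src[7]='r' → 'xzir'
k=8: add src[1]='x' → 'xzirx'

xzirx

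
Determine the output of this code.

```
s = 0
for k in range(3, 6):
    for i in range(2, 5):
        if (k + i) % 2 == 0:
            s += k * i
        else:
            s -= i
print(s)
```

k=3,i=2: odd sum, s = 0-2 = -2
k=3,i=3: even sum, s = (-2)+9 = 7
k=3,i=4: odd sum, s = 7-4 = 3
k=4,i=2: even sum, s = 3+8 = 11
k=4,i=3: odd sum, s = 11-3 = 8
k=4,i=4: even sum, s = 8+16 = 24
k=5,i=2: odd sum, s = 24-2 = 22
k=5,i=3: even sum, s = 22+15 = 37
k=5,i=4: odd sum, s = 37-4 = 33

33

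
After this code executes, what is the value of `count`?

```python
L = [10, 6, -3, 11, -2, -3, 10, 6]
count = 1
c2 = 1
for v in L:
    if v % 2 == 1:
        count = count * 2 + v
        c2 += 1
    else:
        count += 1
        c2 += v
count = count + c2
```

v=10: not odd, count = 1+1 = 2; c2=11
v=6: not odd, count = 2+1 = 3; c2=17
v=-3: odd, count = 3*2+(-3) = 3; c2=18
v=11: odd, count = 3*2+11 = 17; c2=19
v=-2: not odd, count = 17+1 = 18; c2=17
v=-3: odd, count = 18*2+(-3) = 33; c2=18
v=10: not odd, count = 33+1 = 34; c2=28
v=6: not odd, count = 34+1 = 35; c2=34
count+c2 = 35+34 = 69

69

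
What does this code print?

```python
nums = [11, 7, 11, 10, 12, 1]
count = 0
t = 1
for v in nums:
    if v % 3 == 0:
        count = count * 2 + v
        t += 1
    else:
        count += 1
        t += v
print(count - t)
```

v=11: not %3==0, count = 0+1 = 1; t=12
v=7: not %3==0, count = 1+1 = 2; t=19
v=11: not %3==0, count = 2+1 = 3; t=30
v=10: not %3==0, count = 3+1 = 4; t=40
v=12: %3==0, count = 4*2+12 = 20; t=41
v=1: not %3==0, count = 20+1 = 21; t=42
count-t = 21-42 = -21

-21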